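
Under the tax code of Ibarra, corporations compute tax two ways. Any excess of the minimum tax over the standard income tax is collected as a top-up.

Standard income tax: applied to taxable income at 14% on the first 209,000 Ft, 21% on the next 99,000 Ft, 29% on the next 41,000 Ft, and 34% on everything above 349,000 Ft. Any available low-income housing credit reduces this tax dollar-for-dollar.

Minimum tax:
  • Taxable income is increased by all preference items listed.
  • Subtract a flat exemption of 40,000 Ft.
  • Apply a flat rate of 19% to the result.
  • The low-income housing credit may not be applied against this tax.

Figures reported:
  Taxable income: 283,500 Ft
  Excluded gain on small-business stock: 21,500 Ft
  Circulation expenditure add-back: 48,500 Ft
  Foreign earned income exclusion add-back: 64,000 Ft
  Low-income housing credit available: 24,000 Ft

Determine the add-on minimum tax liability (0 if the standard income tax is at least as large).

50,820 Ft

Minimum tax:
  Adjusted income: 283,500 Ft + 21,500 Ft + 48,500 Ft + 64,000 Ft = 417,500 Ft
  Less exemption 40,000 Ft → base 377,500 Ft
  377,500 Ft × 19% = 71,725 Ft

Standard income tax:
  209,000 Ft × 14% = 29,260 Ft
  74,500 Ft × 21% = 15,645 Ft
  → 44,905 Ft
  Less low-income housing credit 24,000 Ft → 20,905 Ft

Excess of minimum tax over standard income tax: 71,725 Ft − 20,905 Ft = 50,820 Ft.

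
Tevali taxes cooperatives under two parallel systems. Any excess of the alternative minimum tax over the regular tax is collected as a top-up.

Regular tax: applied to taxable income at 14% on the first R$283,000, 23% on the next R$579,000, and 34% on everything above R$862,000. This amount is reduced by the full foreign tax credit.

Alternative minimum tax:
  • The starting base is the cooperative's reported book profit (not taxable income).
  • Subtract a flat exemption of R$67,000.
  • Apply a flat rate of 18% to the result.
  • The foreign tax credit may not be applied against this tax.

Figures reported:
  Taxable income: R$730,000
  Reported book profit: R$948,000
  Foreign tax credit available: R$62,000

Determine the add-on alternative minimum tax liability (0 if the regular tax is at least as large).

Regular tax:
  R$283,000 × 14% = R$39,620
  R$447,000 × 23% = R$102,810
  → R$142,430
  Less foreign tax credit R$62,000 → R$80,430

Alternative minimum tax:
  Base (reported book profit): R$948,000
  Less exemption R$67,000 → base R$881,000
  R$881,000 × 18% = R$158,580

Excess of alternative minimum tax over regular tax: R$158,580 − R$80,430 = R$78,150.

R$78,150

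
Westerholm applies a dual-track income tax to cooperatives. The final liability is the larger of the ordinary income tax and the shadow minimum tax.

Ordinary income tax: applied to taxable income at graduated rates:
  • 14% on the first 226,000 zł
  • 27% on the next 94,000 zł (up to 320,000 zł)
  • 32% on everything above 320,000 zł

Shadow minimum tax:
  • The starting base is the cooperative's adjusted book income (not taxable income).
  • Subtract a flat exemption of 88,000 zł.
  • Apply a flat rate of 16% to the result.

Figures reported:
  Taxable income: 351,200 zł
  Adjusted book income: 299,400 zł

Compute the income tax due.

67,004 zł

Ordinary income tax:
  226,000 zł × 14% = 31,640 zł
  94,000 zł × 27% = 25,380 zł
  31,200 zł × 32% = 9,984 zł
  → 67,004 zł

Shadow minimum tax:
  Base (adjusted book income): 299,400 zł
  Less exemption 88,000 zł → base 211,400 zł
  211,400 zł × 16% = 33,824 zł

67,004 zł > 33,824 zł, so the ordinary income tax governs.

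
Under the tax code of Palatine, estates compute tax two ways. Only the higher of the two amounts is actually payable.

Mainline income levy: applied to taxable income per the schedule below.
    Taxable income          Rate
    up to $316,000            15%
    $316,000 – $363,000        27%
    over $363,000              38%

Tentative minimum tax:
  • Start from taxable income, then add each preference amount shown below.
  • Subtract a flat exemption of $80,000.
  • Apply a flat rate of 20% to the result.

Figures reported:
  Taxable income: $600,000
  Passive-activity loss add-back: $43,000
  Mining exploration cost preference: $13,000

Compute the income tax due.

$150,150

Tentative minimum tax:
  Adjusted income: $600,000 + $43,000 + $13,000 = $656,000
  Less exemption $80,000 → base $576,000
  $576,000 × 20% = $115,200

Mainline income levy:
  $316,000 × 15% = $47,400
  $47,000 × 27% = $12,690
  $237,000 × 38% = $90,060
  → $150,150

$150,150 > $115,200, so the mainline income levy governs.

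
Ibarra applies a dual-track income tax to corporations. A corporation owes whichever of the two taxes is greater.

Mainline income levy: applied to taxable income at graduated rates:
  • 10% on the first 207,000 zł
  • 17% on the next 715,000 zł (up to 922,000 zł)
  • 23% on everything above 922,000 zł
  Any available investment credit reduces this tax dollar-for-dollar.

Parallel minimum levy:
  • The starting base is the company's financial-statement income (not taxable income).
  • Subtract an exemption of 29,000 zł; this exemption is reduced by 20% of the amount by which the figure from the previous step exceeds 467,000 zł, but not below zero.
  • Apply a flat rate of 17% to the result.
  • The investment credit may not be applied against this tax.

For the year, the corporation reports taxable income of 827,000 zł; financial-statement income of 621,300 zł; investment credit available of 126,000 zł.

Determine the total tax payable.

105,621 zł

Mainline income levy:
  207,000 zł × 10% = 20,700 zł
  620,000 zł × 17% = 105,400 zł
  → 126,100 zł
  Less investment credit 126,000 zł → 100 zł

Parallel minimum levy:
  Base (financial-statement income): 621,300 zł
  Exemption: 20% × (621,300 zł − 467,000 zł) = 30,860 zł ≥ 29,000 zł, so the exemption is fully phased out
  Base: 621,300 zł − 0 zł = 621,300 zł
  621,300 zł × 17% = 105,621 zł

105,621 zł > 100 zł, so the parallel minimum levy is the binding amount.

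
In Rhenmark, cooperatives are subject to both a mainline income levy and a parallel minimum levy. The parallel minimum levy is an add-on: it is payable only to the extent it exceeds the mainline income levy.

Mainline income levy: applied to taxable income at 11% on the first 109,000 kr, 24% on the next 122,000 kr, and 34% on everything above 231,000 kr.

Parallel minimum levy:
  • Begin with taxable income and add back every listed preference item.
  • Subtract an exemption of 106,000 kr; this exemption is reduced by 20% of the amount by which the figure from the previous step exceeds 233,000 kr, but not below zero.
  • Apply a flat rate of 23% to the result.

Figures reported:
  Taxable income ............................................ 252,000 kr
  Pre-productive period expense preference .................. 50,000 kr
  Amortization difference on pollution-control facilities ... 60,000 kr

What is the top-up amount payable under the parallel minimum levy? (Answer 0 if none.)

Parallel minimum levy:
  Adjusted income: 252,000 kr + 50,000 kr + 60,000 kr = 362,000 kr
  Exemption: 106,000 kr − 20% × (362,000 kr − 233,000 kr) = 106,000 kr − 25,800 kr = 80,200 kr
  Base: 362,000 kr − 80,200 kr = 281,800 kr
  281,800 kr × 23% = 64,814 kr

Mainline income levy:
  109,000 kr × 11% = 11,990 kr
  122,000 kr × 24% = 29,280 kr
  21,000 kr × 34% = 7,140 kr
  → 48,410 kr

Excess of parallel minimum levy over mainline income levy: 64,814 kr − 48,410 kr = 16,404 kr.

16,404 kr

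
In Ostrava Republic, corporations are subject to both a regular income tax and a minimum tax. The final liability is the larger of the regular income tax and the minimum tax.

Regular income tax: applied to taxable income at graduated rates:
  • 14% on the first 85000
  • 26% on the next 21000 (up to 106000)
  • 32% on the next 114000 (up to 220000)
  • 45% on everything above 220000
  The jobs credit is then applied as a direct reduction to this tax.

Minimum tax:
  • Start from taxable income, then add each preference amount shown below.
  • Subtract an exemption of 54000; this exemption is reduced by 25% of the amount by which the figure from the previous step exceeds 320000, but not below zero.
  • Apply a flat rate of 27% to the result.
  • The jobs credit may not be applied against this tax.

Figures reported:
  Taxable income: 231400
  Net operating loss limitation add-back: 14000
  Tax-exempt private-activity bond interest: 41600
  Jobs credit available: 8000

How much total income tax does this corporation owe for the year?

62910

Minimum tax:
  Adjusted income: 231400 + 14000 + 41600 = 287000
  Exemption: 287000 ≤ 320000, so full 54000 applies
  Base: 287000 − 54000 = 233000
  233000 × 27% = 62910

Regular income tax:
  85000 × 14% = 11900
  21000 × 26% = 5460
  114000 × 32% = 36480
  11400 × 45% = 5130
  → 58970
  Less jobs credit 8000 → 50970

62910 > 50970, so the minimum tax is the binding amount.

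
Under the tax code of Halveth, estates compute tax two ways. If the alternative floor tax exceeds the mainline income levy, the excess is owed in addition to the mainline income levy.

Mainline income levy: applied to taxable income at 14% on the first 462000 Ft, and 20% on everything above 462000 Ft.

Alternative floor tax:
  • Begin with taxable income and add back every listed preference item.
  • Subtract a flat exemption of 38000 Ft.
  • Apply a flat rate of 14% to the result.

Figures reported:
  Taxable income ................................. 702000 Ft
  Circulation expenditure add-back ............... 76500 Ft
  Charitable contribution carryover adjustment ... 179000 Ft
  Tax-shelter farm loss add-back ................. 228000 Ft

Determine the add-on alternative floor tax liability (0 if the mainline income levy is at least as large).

47970 Ft

Mainline income levy:
  462000 Ft × 14% = 64680 Ft
  240000 Ft × 20% = 48000 Ft
  → 112680 Ft

Alternative floor tax:
  Adjusted income: 702000 Ft + 76500 Ft + 179000 Ft + 228000 Ft = 1185500 Ft
  Less exemption 38000 Ft → base 1147500 Ft
  1147500 Ft × 14% = 160650 Ft

Excess of alternative floor tax over mainline income levy: 160650 Ft − 112680 Ft = 47970 Ft.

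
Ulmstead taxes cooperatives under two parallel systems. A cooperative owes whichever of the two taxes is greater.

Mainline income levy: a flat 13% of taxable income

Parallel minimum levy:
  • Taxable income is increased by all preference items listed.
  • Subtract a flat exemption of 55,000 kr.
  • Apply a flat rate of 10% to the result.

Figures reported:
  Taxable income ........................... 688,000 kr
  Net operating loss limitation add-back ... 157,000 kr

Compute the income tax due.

89,440 kr

Parallel minimum levy:
  Adjusted income: 688,000 kr + 157,000 kr = 845,000 kr
  Less exemption 55,000 kr → base 790,000 kr
  790,000 kr × 10% = 79,000 kr

Mainline income levy:
  688,000 kr × 13% = 89,440 kr

89,440 kr > 79,000 kr, so the mainline income levy governs.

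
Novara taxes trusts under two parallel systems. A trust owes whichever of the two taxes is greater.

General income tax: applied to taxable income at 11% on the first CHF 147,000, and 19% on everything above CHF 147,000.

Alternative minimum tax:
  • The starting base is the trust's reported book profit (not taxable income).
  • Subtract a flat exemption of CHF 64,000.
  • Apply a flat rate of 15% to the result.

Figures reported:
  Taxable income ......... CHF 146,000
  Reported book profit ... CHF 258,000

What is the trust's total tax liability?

CHF 29,100

General income tax:
  CHF 146,000 × 11% = CHF 16,060

Alternative minimum tax:
  Base (reported book profit): CHF 258,000
  Less exemption CHF 64,000 → base CHF 194,000
  CHF 194,000 × 15% = CHF 29,100

CHF 29,100 > CHF 16,060, so the alternative minimum tax is the binding amount.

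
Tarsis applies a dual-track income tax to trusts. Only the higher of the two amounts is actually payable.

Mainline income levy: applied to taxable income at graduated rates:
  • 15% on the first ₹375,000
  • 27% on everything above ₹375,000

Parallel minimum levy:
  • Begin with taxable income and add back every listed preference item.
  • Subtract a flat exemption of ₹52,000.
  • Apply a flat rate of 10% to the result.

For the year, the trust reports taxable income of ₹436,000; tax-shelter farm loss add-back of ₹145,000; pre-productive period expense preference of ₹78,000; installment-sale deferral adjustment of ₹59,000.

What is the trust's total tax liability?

Parallel minimum levy:
  Adjusted income: ₹436,000 + ₹145,000 + ₹78,000 + ₹59,000 = ₹718,000
  Less exemption ₹52,000 → base ₹666,000
  ₹666,000 × 10% = ₹66,600

Mainline income levy:
  ₹375,000 × 15% = ₹56,250
  ₹61,000 × 27% = ₹16,470
  → ₹72,720

₹72,720 > ₹66,600, so the mainline income levy governs.

₹72,720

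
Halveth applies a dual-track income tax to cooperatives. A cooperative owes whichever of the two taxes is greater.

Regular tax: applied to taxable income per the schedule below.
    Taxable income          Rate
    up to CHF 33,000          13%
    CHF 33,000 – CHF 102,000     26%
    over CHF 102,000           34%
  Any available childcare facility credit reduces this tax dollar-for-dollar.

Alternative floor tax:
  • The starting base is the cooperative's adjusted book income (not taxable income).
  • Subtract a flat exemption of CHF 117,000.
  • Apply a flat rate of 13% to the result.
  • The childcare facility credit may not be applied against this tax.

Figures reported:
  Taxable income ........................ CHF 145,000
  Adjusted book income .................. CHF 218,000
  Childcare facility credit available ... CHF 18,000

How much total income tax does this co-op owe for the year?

Regular tax:
  CHF 33,000 × 13% = CHF 4,290
  CHF 69,000 × 26% = CHF 17,940
  CHF 43,000 × 34% = CHF 14,620
  → CHF 36,850
  Less childcare facility credit CHF 18,000 → CHF 18,850

Alternative floor tax:
  Base (adjusted book income): CHF 218,000
  Less exemption CHF 117,000 → base CHF 101,000
  CHF 101,000 × 13% = CHF 13,130

CHF 18,850 > CHF 13,130, so the regular tax governs.

CHF 18,850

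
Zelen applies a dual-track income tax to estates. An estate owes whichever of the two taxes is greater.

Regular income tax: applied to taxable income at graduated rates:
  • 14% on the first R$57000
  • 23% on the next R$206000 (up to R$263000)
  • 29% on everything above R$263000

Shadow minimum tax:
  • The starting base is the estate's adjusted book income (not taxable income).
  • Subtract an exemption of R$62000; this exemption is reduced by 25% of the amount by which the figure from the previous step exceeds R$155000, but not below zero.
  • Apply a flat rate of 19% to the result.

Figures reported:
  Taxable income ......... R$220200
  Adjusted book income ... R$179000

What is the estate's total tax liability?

Shadow minimum tax:
  Base (adjusted book income): R$179000
  Exemption: R$62000 − 25% × (R$179000 − R$155000) = R$62000 − R$6000 = R$56000
  Base: R$179000 − R$56000 = R$123000
  R$123000 × 19% = R$23370

Regular income tax:
  R$57000 × 14% = R$7980
  R$163200 × 23% = R$37536
  → R$45516

R$45516 > R$23370, so the regular income tax governs.

R$45516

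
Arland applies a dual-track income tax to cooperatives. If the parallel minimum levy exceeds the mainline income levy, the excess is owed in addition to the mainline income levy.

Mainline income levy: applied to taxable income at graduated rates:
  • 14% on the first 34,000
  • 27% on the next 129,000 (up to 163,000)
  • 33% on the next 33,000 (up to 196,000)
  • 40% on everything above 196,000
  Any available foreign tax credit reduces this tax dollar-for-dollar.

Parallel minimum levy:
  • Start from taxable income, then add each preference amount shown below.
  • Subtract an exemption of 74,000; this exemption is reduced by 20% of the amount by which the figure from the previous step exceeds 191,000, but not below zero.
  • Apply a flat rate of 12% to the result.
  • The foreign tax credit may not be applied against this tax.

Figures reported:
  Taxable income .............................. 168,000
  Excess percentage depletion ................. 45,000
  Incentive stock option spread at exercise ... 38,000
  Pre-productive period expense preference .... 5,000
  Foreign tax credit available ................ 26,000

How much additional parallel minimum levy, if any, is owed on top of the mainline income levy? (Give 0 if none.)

8,160

Parallel minimum levy:
  Adjusted income: 168,000 + 45,000 + 38,000 + 5,000 = 256,000
  Exemption: 74,000 − 20% × (256,000 − 191,000) = 74,000 − 13,000 = 61,000
  Base: 256,000 − 61,000 = 195,000
  195,000 × 12% = 23,400

Mainline income levy:
  34,000 × 14% = 4,760
  129,000 × 27% = 34,830
  5,000 × 33% = 1,650
  → 41,240
  Less foreign tax credit 26,000 → 15,240

Excess of parallel minimum levy over mainline income levy: 23,400 − 15,240 = 8,160.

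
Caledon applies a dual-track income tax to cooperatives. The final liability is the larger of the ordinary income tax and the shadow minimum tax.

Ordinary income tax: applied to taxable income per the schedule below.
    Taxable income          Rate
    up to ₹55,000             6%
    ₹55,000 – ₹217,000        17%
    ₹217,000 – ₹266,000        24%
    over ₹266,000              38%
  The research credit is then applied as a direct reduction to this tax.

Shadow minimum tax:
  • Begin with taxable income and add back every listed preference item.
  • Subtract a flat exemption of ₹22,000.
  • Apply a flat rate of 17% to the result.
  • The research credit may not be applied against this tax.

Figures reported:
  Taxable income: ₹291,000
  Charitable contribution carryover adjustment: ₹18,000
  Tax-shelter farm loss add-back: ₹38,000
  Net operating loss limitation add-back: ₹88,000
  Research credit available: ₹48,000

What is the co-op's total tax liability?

₹70,210

Shadow minimum tax:
  Adjusted income: ₹291,000 + ₹18,000 + ₹38,000 + ₹88,000 = ₹435,000
  Less exemption ₹22,000 → base ₹413,000
  ₹413,000 × 17% = ₹70,210

Ordinary income tax:
  ₹55,000 × 6% = ₹3,300
  ₹162,000 × 17% = ₹27,540
  ₹49,000 × 24% = ₹11,760
  ₹25,000 × 38% = ₹9,500
  → ₹52,100
  Less research credit ₹48,000 → ₹4,100

₹70,210 > ₹4,100, so the shadow minimum tax is the binding amount.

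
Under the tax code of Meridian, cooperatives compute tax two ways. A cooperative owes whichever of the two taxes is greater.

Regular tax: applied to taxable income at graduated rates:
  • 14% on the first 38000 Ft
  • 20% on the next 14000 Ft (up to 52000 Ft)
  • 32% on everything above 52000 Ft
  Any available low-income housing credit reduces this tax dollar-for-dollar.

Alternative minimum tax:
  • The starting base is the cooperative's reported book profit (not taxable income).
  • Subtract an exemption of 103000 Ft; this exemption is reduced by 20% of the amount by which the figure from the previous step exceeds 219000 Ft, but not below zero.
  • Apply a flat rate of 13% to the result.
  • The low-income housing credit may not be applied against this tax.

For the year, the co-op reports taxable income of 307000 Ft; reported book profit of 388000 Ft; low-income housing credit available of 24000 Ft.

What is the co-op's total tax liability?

65720 Ft

Regular tax:
  38000 Ft × 14% = 5320 Ft
  14000 Ft × 20% = 2800 Ft
  255000 Ft × 32% = 81600 Ft
  → 89720 Ft
  Less low-income housing credit 24000 Ft → 65720 Ft

Alternative minimum tax:
  Base (reported book profit): 388000 Ft
  Exemption: 103000 Ft − 20% × (388000 Ft − 219000 Ft) = 103000 Ft − 33800 Ft = 69200 Ft
  Base: 388000 Ft − 69200 Ft = 318800 Ft
  318800 Ft × 13% = 41444 Ft

65720 Ft > 41444 Ft, so the regular tax governs.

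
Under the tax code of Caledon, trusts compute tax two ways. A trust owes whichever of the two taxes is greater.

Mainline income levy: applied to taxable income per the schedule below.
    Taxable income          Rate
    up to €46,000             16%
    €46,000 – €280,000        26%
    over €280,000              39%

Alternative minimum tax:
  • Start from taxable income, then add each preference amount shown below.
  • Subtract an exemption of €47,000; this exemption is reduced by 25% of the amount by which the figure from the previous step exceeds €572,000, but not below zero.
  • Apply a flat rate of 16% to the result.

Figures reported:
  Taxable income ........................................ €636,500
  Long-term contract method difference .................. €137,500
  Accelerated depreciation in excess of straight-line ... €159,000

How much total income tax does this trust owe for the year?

Mainline income levy:
  €46,000 × 16% = €7,360
  €234,000 × 26% = €60,840
  €356,500 × 39% = €139,035
  → €207,235

Alternative minimum tax:
  Adjusted income: €636,500 + €137,500 + €159,000 = €933,000
  Exemption: 25% × (€933,000 − €572,000) = €90,250 ≥ €47,000, so the exemption is fully phased out
  Base: €933,000 − €0 = €933,000
  €933,000 × 16% = €149,280

€207,235 > €149,280, so the mainline income levy governs.

€207,235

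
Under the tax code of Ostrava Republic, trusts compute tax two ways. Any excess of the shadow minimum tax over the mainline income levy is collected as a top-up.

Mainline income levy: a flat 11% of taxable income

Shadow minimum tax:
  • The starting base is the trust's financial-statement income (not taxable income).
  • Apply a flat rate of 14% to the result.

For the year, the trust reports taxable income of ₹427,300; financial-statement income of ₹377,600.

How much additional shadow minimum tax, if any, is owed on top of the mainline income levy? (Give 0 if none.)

Mainline income levy:
  ₹427,300 × 11% = ₹47,003

Shadow minimum tax:
  Base (financial-statement income): ₹377,600
  ₹377,600 × 14% = ₹52,864

Excess of shadow minimum tax over mainline income levy: ₹52,864 − ₹47,003 = ₹5,861.

₹5,861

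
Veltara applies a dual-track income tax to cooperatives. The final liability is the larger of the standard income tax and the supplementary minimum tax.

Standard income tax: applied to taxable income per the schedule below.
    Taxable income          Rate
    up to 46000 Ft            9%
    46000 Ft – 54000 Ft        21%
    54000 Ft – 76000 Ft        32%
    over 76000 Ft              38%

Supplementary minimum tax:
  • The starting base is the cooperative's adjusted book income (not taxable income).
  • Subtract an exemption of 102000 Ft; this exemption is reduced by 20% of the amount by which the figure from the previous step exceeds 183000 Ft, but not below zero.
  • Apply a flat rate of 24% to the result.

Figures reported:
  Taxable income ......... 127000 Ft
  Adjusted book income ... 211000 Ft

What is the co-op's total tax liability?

32240 Ft

Standard income tax:
  46000 Ft × 9% = 4140 Ft
  8000 Ft × 21% = 1680 Ft
  22000 Ft × 32% = 7040 Ft
  51000 Ft × 38% = 19380 Ft
  → 32240 Ft

Supplementary minimum tax:
  Base (adjusted book income): 211000 Ft
  Exemption: 102000 Ft − 20% × (211000 Ft − 183000 Ft) = 102000 Ft − 5600 Ft = 96400 Ft
  Base: 211000 Ft − 96400 Ft = 114600 Ft
  114600 Ft × 24% = 27504 Ft

32240 Ft > 27504 Ft, so the standard income tax governs.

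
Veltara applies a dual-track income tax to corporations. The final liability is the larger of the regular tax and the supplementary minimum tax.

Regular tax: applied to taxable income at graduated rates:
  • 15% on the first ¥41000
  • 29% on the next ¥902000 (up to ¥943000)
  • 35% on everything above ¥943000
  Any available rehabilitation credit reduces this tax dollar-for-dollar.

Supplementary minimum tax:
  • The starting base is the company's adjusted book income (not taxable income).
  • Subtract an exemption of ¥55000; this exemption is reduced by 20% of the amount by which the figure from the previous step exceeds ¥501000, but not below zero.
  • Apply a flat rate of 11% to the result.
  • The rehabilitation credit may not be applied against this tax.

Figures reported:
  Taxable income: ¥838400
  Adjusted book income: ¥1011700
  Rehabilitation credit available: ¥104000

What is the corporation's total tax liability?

¥133396

Regular tax:
  ¥41000 × 15% = ¥6150
  ¥797400 × 29% = ¥231246
  → ¥237396
  Less rehabilitation credit ¥104000 → ¥133396

Supplementary minimum tax:
  Base (adjusted book income): ¥1011700
  Exemption: 20% × (¥1011700 − ¥501000) = ¥102140 ≥ ¥55000, so the exemption is fully phased out
  Base: ¥1011700 − ¥0 = ¥1011700
  ¥1011700 × 11% = ¥111287

¥133396 > ¥111287, so the regular tax governs.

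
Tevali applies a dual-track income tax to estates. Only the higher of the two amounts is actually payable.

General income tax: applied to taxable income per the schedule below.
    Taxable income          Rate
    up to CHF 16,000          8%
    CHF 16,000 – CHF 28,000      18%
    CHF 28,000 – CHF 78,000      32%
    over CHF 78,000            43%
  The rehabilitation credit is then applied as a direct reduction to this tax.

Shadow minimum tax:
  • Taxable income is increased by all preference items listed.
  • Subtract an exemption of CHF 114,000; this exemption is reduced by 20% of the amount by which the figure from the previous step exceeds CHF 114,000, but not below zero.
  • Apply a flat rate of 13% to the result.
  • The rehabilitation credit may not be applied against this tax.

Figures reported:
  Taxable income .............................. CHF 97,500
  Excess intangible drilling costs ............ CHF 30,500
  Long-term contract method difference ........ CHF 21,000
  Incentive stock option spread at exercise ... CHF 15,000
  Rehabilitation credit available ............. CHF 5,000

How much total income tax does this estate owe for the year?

CHF 22,825

Shadow minimum tax:
  Adjusted income: CHF 97,500 + CHF 30,500 + CHF 21,000 + CHF 15,000 = CHF 164,000
  Exemption: CHF 114,000 − 20% × (CHF 164,000 − CHF 114,000) = CHF 114,000 − CHF 10,000 = CHF 104,000
  Base: CHF 164,000 − CHF 104,000 = CHF 60,000
  CHF 60,000 × 13% = CHF 7,800

General income tax:
  CHF 16,000 × 8% = CHF 1,280
  CHF 12,000 × 18% = CHF 2,160
  CHF 50,000 × 32% = CHF 16,000
  CHF 19,500 × 43% = CHF 8,385
  → CHF 27,825
  Less rehabilitation credit CHF 5,000 → CHF 22,825

CHF 22,825 > CHF 7,800, so the general income tax governs.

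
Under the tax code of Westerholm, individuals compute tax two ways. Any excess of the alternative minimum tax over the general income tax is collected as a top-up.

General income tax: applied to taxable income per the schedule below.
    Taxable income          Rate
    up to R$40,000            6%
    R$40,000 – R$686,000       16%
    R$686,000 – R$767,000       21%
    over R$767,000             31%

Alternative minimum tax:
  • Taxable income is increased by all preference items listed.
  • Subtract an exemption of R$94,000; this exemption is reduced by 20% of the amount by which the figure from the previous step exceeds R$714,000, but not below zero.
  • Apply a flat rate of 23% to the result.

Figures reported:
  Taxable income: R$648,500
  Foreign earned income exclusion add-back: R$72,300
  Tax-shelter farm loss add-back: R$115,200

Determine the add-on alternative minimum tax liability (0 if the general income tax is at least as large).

R$76,512

Alternative minimum tax:
  Adjusted income: R$648,500 + R$72,300 + R$115,200 = R$836,000
  Exemption: R$94,000 − 20% × (R$836,000 − R$714,000) = R$94,000 − R$24,400 = R$69,600
  Base: R$836,000 − R$69,600 = R$766,400
  R$766,400 × 23% = R$176,272

General income tax:
  R$40,000 × 6% = R$2,400
  R$608,500 × 16% = R$97,360
  → R$99,760

Excess of alternative minimum tax over general income tax: R$176,272 − R$99,760 = R$76,512.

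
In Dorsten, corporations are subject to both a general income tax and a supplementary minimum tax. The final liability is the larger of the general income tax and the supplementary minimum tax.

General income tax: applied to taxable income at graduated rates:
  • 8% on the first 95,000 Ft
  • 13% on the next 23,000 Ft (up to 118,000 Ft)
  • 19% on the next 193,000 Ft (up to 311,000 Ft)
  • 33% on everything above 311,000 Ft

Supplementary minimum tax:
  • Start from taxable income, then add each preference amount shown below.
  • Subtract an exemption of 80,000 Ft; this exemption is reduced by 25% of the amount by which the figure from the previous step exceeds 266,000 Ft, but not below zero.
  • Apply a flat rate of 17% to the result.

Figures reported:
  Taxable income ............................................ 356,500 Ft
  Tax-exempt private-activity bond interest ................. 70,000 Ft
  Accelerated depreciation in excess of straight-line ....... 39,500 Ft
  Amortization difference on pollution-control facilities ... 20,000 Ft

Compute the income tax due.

Supplementary minimum tax:
  Adjusted income: 356,500 Ft + 70,000 Ft + 39,500 Ft + 20,000 Ft = 486,000 Ft
  Exemption: 80,000 Ft − 25% × (486,000 Ft − 266,000 Ft) = 80,000 Ft − 55,000 Ft = 25,000 Ft
  Base: 486,000 Ft − 25,000 Ft = 461,000 Ft
  461,000 Ft × 17% = 78,370 Ft

General income tax:
  95,000 Ft × 8% = 7,600 Ft
  23,000 Ft × 13% = 2,990 Ft
  193,000 Ft × 19% = 36,670 Ft
  45,500 Ft × 33% = 15,015 Ft
  → 62,275 Ft

78,370 Ft > 62,275 Ft, so the supplementary minimum tax is the binding amount.

78,370 Ft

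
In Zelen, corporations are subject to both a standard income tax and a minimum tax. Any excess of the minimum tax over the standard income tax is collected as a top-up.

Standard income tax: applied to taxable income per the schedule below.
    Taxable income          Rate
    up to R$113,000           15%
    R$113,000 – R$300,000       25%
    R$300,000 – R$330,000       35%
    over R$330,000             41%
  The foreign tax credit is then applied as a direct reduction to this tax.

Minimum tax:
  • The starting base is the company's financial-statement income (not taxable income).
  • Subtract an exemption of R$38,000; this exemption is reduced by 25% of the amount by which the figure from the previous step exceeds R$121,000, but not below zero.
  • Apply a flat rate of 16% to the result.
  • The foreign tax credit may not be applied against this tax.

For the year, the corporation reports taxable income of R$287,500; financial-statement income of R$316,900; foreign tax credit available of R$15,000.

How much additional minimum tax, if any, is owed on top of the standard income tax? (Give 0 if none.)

R$5,129

Minimum tax:
  Base (financial-statement income): R$316,900
  Exemption: 25% × (R$316,900 − R$121,000) = R$48,975 ≥ R$38,000, so the exemption is fully phased out
  Base: R$316,900 − R$0 = R$316,900
  R$316,900 × 16% = R$50,704

Standard income tax:
  R$113,000 × 15% = R$16,950
  R$174,500 × 25% = R$43,625
  → R$60,575
  Less foreign tax credit R$15,000 → R$45,575

Excess of minimum tax over standard income tax: R$50,704 − R$45,575 = R$5,129.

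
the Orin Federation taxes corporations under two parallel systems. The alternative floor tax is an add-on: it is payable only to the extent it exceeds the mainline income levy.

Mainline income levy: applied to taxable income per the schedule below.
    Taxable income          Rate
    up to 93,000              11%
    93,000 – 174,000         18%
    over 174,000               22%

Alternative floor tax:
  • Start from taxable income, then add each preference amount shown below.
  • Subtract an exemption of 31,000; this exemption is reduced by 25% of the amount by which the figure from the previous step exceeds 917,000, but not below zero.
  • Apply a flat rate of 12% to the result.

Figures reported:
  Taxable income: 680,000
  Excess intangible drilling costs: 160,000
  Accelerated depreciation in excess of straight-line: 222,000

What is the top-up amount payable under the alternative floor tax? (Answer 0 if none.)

Alternative floor tax:
  Adjusted income: 680,000 + 160,000 + 222,000 = 1,062,000
  Exemption: 25% × (1,062,000 − 917,000) = 36,250 ≥ 31,000, so the exemption is fully phased out
  Base: 1,062,000 − 0 = 1,062,000
  1,062,000 × 12% = 127,440

Mainline income levy:
  93,000 × 11% = 10,230
  81,000 × 18% = 14,580
  506,000 × 22% = 111,320
  → 136,130

127,440 ≤ 136,130, so no add-on is due.

0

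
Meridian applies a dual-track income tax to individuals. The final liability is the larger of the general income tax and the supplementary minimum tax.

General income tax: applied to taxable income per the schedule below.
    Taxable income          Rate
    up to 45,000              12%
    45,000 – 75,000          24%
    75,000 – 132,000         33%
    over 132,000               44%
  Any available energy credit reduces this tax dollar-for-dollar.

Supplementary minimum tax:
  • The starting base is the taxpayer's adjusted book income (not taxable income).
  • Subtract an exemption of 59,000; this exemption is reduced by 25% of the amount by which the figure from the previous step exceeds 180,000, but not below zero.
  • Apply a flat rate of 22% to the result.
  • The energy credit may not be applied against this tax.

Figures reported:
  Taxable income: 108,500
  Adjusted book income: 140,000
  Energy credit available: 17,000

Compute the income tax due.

17,820

General income tax:
  45,000 × 12% = 5,400
  30,000 × 24% = 7,200
  33,500 × 33% = 11,055
  → 23,655
  Less energy credit 17,000 → 6,655

Supplementary minimum tax:
  Base (adjusted book income): 140,000
  Exemption: 140,000 ≤ 180,000, so full 59,000 applies
  Base: 140,000 − 59,000 = 81,000
  81,000 × 22% = 17,820

17,820 > 6,655, so the supplementary minimum tax is the binding amount.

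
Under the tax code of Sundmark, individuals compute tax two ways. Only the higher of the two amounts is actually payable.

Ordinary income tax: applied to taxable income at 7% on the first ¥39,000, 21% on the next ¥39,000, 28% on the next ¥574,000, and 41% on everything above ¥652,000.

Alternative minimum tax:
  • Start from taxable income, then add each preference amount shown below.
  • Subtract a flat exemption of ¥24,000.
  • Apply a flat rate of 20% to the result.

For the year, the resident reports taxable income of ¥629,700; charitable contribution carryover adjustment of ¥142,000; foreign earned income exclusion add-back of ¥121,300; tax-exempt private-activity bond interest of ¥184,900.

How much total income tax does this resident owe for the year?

Alternative minimum tax:
  Adjusted income: ¥629,700 + ¥142,000 + ¥121,300 + ¥184,900 = ¥1,077,900
  Less exemption ¥24,000 → base ¥1,053,900
  ¥1,053,900 × 20% = ¥210,780

Ordinary income tax:
  ¥39,000 × 7% = ¥2,730
  ¥39,000 × 21% = ¥8,190
  ¥551,700 × 28% = ¥154,476
  → ¥165,396

¥210,780 > ¥165,396, so the alternative minimum tax is the binding amount.

¥210,780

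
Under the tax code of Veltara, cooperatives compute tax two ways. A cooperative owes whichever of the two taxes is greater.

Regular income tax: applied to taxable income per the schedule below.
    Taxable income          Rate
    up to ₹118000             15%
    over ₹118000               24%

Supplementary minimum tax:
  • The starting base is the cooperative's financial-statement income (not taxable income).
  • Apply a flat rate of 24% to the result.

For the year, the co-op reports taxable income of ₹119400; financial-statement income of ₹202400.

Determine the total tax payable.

₹48576

Regular income tax:
  ₹118000 × 15% = ₹17700
  ₹1400 × 24% = ₹336
  → ₹18036

Supplementary minimum tax:
  Base (financial-statement income): ₹202400
  ₹202400 × 24% = ₹48576

₹48576 > ₹18036, so the supplementary minimum tax is the binding amount.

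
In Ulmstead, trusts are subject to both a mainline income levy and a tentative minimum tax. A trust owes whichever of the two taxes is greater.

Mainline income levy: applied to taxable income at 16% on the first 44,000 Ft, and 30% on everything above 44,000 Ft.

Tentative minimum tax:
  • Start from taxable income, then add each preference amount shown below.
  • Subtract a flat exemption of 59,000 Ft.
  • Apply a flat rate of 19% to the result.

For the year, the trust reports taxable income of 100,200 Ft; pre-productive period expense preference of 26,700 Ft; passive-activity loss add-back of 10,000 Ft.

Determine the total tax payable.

23,900 Ft

Tentative minimum tax:
  Adjusted income: 100,200 Ft + 26,700 Ft + 10,000 Ft = 136,900 Ft
  Less exemption 59,000 Ft → base 77,900 Ft
  77,900 Ft × 19% = 14,801 Ft

Mainline income levy:
  44,000 Ft × 16% = 7,040 Ft
  56,200 Ft × 30% = 16,860 Ft
  → 23,900 Ft

23,900 Ft > 14,801 Ft, so the mainline income levy governs.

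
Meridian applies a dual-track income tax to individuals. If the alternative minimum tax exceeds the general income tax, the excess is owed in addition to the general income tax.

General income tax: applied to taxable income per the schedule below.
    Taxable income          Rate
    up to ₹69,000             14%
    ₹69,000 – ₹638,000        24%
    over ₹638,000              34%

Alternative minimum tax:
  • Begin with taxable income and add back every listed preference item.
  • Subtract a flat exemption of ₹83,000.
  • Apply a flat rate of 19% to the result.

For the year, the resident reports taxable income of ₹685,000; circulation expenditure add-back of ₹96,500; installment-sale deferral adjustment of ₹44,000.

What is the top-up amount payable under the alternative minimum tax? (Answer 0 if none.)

General income tax:
  ₹69,000 × 14% = ₹9,660
  ₹569,000 × 24% = ₹136,560
  ₹47,000 × 34% = ₹15,980
  → ₹162,200

Alternative minimum tax:
  Adjusted income: ₹685,000 + ₹96,500 + ₹44,000 = ₹825,500
  Less exemption ₹83,000 → base ₹742,500
  ₹742,500 × 19% = ₹141,075

₹141,075 ≤ ₹162,200, so no add-on is due.

₹0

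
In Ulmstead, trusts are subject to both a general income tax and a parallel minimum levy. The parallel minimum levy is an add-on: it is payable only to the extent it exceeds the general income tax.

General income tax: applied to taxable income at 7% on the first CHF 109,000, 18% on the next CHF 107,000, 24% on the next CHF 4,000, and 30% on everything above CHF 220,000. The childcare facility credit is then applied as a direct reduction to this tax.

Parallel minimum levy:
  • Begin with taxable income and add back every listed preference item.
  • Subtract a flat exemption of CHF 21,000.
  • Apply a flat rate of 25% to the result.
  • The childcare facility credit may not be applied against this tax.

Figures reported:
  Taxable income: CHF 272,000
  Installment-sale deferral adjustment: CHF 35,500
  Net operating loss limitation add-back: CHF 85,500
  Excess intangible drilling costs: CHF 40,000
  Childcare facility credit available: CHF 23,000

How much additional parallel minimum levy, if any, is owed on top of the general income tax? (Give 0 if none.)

CHF 82,550

General income tax:
  CHF 109,000 × 7% = CHF 7,630
  CHF 107,000 × 18% = CHF 19,260
  CHF 4,000 × 24% = CHF 960
  CHF 52,000 × 30% = CHF 15,600
  → CHF 43,450
  Less childcare facility credit CHF 23,000 → CHF 20,450

Parallel minimum levy:
  Adjusted income: CHF 272,000 + CHF 35,500 + CHF 85,500 + CHF 40,000 = CHF 433,000
  Less exemption CHF 21,000 → base CHF 412,000
  CHF 412,000 × 25% = CHF 103,000

Excess of parallel minimum levy over general income tax: CHF 103,000 − CHF 20,450 = CHF 82,550.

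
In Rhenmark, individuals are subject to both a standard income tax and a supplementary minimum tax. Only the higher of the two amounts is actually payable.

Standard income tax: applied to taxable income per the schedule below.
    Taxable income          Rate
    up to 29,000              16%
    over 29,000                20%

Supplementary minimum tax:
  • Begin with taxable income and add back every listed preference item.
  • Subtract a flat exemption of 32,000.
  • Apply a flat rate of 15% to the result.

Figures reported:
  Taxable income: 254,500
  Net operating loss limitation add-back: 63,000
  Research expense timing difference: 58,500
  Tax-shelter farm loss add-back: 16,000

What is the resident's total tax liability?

Standard income tax:
  29,000 × 16% = 4,640
  225,500 × 20% = 45,100
  → 49,740

Supplementary minimum tax:
  Adjusted income: 254,500 + 63,000 + 58,500 + 16,000 = 392,000
  Less exemption 32,000 → base 360,000
  360,000 × 15% = 54,000

54,000 > 49,740, so the supplementary minimum tax is the binding amount.

54,000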